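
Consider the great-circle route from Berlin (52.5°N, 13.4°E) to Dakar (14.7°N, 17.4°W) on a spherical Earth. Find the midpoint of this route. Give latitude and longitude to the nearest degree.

≈ (35°N, 6°W)

Write both endpoints as unit vectors p₁, p₂ with components (cos φ cos λ, cos φ sin λ, sin φ).
The central angle between the endpoints is δ = arccos(p₁·p₂) ≈ 0.785 rad (45.0°).
Interpolate at f = 1/2 with slerp weights a = sin((1−f)δ)/sin δ ≈ 0.541, b = sin(fδ)/sin δ ≈ 0.541.
p = a·p₁ + b·p₂ ≈ (0.820, -0.080, 0.567); φ = arcsin(p_z) ≈ 34.52°, λ = atan2(p_y, p_x) ≈ -5.59°.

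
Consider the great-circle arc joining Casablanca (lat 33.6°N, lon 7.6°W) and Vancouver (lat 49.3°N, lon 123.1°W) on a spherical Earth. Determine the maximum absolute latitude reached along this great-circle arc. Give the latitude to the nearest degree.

The great circle lies in the plane with unit normal n̂ = (p₁ × p₂)/|p₁ × p₂|.
Here n̂_z ≈ -0.499; the vertex latitude is φ_max = arccos|n̂_z| ≈ 60.1°.
Check via Clairaut: cos φ_max = |cos φ₁| · sin C = cos(33.6°)·sin(36.8°) ≈ 0.499, again giving ≈ 60.1°.

≈ 60°N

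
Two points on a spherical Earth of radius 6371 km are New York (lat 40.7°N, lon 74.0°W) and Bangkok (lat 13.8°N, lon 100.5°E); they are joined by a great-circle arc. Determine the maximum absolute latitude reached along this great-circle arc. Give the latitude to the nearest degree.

≈ 85°N

The great circle lies in the plane with unit normal n̂ = (p₁ × p₂)/|p₁ × p₂|.
Here n̂_z ≈ +0.086; the vertex latitude is φ_max = arccos|n̂_z| ≈ 85.0°.
Check via Clairaut: cos φ_max = |cos φ₁| · sin C = cos(40.7°)·sin(6.5°) ≈ 0.086, again giving ≈ 85.0°.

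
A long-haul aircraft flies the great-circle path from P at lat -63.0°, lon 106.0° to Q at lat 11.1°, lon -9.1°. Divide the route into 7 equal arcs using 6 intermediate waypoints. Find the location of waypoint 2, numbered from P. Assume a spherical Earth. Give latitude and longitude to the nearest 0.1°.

≈ lat -56.1°, lon 41.9°

Convert each endpoint to a unit vector on the sphere (x = cos φ cos λ, y = cos φ sin λ, z = sin φ).
The central angle between the endpoints is δ = arccos(p₁·p₂) ≈ 1.940 rad (111.1°).
Interpolate at f = 2/7 with slerp weights a = sin((1−f)δ)/sin δ ≈ 1.054, b = sin(fδ)/sin δ ≈ 0.564.
p = a·p₁ + b·p₂ ≈ (0.415, 0.372, -0.830); φ = arcsin(p_z) ≈ -56.13°, λ = atan2(p_y, p_x) ≈ 41.91°.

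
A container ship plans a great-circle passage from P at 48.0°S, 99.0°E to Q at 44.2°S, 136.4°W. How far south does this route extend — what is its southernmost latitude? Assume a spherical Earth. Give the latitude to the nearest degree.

The great circle lies in the plane with unit normal n̂ = (p₁ × p₂)/|p₁ × p₂|.
Here n̂_z ≈ +0.407; the vertex latitude is φ_max = arccos|n̂_z| ≈ 66.0°.
Check via Clairaut: cos φ_max = |cos φ₁| · sin C = cos(48.0°)·sin(142.5°) ≈ 0.407, again giving ≈ 66.0°.

≈ 66°S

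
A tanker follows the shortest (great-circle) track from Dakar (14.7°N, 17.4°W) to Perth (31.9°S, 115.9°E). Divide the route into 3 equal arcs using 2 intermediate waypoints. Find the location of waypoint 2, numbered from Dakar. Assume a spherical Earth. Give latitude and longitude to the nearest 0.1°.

≈ (29.2°S, 63.5°E)

Write both endpoints as unit vectors p₁, p₂ with components (cos φ cos λ, cos φ sin λ, sin φ).
The central angle between the endpoints is δ = arccos(p₁·p₂) ≈ 2.342 rad (134.2°).
Interpolate at f = 2/3 with slerp weights a = sin((1−f)δ)/sin δ ≈ 0.982, b = sin(fδ)/sin δ ≈ 1.395.
p = a·p₁ + b·p₂ ≈ (0.389, 0.781, -0.488); φ = arcsin(p_z) ≈ -29.21°, λ = atan2(p_y, p_x) ≈ 63.53°.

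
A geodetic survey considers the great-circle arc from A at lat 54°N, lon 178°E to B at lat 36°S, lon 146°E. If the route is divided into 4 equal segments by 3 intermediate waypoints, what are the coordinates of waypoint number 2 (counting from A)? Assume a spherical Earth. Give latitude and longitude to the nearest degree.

≈ lat 9°N, lon 159°E

Convert each endpoint to a unit vector on the sphere (x = cos φ cos λ, y = cos φ sin λ, z = sin φ).
The central angle between the endpoints is δ = arccos(p₁·p₂) ≈ 1.643 rad (94.1°).
Interpolate at f = 2/4 with slerp weights a = sin((1−f)δ)/sin δ ≈ 0.734, b = sin(fδ)/sin δ ≈ 0.734.
p = a·p₁ + b·p₂ ≈ (-0.924, 0.347, 0.162); φ = arcsin(p_z) ≈ 9.35°, λ = atan2(p_y, p_x) ≈ 159.40°.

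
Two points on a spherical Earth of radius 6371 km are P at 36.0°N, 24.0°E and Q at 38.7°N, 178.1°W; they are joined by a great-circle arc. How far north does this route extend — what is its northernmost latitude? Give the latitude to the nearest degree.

≈ 76°N

The great circle lies in the plane with unit normal n̂ = (p₁ × p₂)/|p₁ × p₂|.
Here n̂_z ≈ +0.243; the vertex latitude is φ_max = arccos|n̂_z| ≈ 75.9°.
Check via Clairaut: cos φ_max = |cos φ₁| · sin C = cos(36.0°)·sin(17.5°) ≈ 0.243, again giving ≈ 75.9°.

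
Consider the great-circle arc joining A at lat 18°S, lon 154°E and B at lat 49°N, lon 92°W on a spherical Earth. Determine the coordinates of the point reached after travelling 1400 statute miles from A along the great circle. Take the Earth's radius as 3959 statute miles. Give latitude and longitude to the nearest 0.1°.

≈ lat 2.9°S, lon 167.8°E

From cos δ = sin φ₁ sin φ₂ + cos φ₁ cos φ₂ cos Δλ, the central angle is δ ≈ 2.079 rad (119.1°). The total great-circle distance is δ·R ≈ 2.079 × 3959 ≈ 8233 mi, so the target fraction is f = 1400/8233 ≈ 0.170.
Interpolate at f ≈ 0.170 with slerp weights a = sin((1−f)δ)/sin δ ≈ 1.131, b = sin(fδ)/sin δ ≈ 0.396.
p = a·p₁ + b·p₂ ≈ (-0.976, 0.212, -0.050); φ = arcsin(p_z) ≈ -2.88°, λ = atan2(p_y, p_x) ≈ 167.76°.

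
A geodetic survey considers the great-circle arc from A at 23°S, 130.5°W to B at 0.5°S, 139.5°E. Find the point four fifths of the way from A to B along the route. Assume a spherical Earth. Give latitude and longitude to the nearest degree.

≈ 7°S, 156°E

Convert each endpoint to a unit vector on the sphere (x = cos φ cos λ, y = cos φ sin λ, z = sin φ).
The central angle between the endpoints is δ = arccos(p₁·p₂) ≈ 1.567 rad (89.8°).
Interpolate at f = 4/5 with slerp weights a = sin((1−f)δ)/sin δ ≈ 0.308, b = sin(fδ)/sin δ ≈ 0.950.
p = a·p₁ + b·p₂ ≈ (-0.907, 0.401, -0.129); φ = arcsin(p_z) ≈ -7.40°, λ = atan2(p_y, p_x) ≈ 156.13°.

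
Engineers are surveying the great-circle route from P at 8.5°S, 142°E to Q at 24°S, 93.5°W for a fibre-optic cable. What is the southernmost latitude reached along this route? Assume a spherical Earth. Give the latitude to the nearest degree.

≈ 33°S

The great circle lies in the plane with unit normal n̂ = (p₁ × p₂)/|p₁ × p₂|.
Here n̂_z ≈ +0.835; the vertex latitude is φ_max = arccos|n̂_z| ≈ 33.4°.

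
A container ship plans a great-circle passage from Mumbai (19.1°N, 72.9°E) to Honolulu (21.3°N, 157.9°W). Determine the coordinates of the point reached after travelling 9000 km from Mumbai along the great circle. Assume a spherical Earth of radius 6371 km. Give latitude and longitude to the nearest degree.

≈ 37°N, 166°E

The haversine formula gives a central angle δ ≈ 2.024 rad (115.9°) between the endpoints. The total great-circle distance is δ·R ≈ 2.024 × 6371 ≈ 12893 km, so the target fraction is f = 9000/12893 ≈ 0.698.
Interpolate at f ≈ 0.698 with slerp weights a = sin((1−f)δ)/sin δ ≈ 0.638, b = sin(fδ)/sin δ ≈ 1.098.
p = a·p₁ + b·p₂ ≈ (-0.771, 0.191, 0.608); φ = arcsin(p_z) ≈ 37.42°, λ = atan2(p_y, p_x) ≈ 166.06°.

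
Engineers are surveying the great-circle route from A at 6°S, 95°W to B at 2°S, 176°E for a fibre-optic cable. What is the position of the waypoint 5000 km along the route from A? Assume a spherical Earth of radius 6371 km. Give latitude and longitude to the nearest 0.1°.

The haversine formula gives a central angle δ ≈ 1.550 rad (88.8°) between the endpoints. The total great-circle distance is δ·R ≈ 1.550 × 6371 ≈ 9874 km, so the target fraction is f = 5000/9874 ≈ 0.506.
Interpolate at f ≈ 0.506 with slerp weights a = sin((1−f)δ)/sin δ ≈ 0.693, b = sin(fδ)/sin δ ≈ 0.707.
p = a·p₁ + b·p₂ ≈ (-0.765, -0.637, -0.097); φ = arcsin(p_z) ≈ -5.57°, λ = atan2(p_y, p_x) ≈ -140.21°.

≈ 5.6°S, 140.2°W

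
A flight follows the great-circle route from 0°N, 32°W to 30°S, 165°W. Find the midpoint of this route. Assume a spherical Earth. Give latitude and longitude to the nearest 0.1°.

≈ 33.5°S, 89.1°W

Convert each endpoint to a unit vector on the sphere (x = cos φ cos λ, y = cos φ sin λ, z = sin φ).
The central angle between the endpoints is δ = arccos(p₁·p₂) ≈ 2.203 rad (126.2°).
Interpolate at f = 1/2 with slerp weights a = sin((1−f)δ)/sin δ ≈ 1.105, b = sin(fδ)/sin δ ≈ 1.105.
p = a·p₁ + b·p₂ ≈ (0.013, -0.833, -0.553); φ = arcsin(p_z) ≈ -33.54°, λ = atan2(p_y, p_x) ≈ -89.12°.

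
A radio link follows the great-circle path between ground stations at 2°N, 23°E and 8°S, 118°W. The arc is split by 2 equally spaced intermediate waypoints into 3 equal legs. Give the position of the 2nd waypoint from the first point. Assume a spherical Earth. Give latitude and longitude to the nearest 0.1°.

≈ 10.3°S, 70.5°W

Convert each endpoint to a unit vector on the sphere (x = cos φ cos λ, y = cos φ sin λ, z = sin φ).
The central angle between the endpoints is δ = arccos(p₁·p₂) ≈ 2.456 rad (140.7°).
Interpolate at f = 2/3 with slerp weights a = sin((1−f)δ)/sin δ ≈ 1.153, b = sin(fδ)/sin δ ≈ 1.576.
p = a·p₁ + b·p₂ ≈ (0.328, -0.927, -0.179); φ = arcsin(p_z) ≈ -10.31°, λ = atan2(p_y, p_x) ≈ -70.51°.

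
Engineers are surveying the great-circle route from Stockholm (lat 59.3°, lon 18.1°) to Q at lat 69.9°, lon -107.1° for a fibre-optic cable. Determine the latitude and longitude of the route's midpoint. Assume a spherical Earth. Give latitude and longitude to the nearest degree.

≈ lat 77°, lon -24°

Convert each endpoint to a unit vector on the sphere (x = cos φ cos λ, y = cos φ sin λ, z = sin φ).
The central angle between the endpoints is δ = arccos(p₁·p₂) ≈ 0.786 rad (45.1°).
Interpolate at f = 1/2 with slerp weights a = sin((1−f)δ)/sin δ ≈ 0.541, b = sin(fδ)/sin δ ≈ 0.541.
p = a·p₁ + b·p₂ ≈ (0.208, -0.092, 0.974); φ = arcsin(p_z) ≈ 76.86°, λ = atan2(p_y, p_x) ≈ -23.85°.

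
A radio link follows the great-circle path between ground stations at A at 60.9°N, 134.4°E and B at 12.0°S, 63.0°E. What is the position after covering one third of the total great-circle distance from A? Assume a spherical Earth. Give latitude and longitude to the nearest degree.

The haversine formula gives a central angle δ ≈ 1.601 rad (91.7°) between the endpoints.
Interpolate at f = 1/3 with slerp weights a = sin((1−f)δ)/sin δ ≈ 0.876, b = sin(fδ)/sin δ ≈ 0.509.
p = a·p₁ + b·p₂ ≈ (-0.072, 0.748, 0.660); φ = arcsin(p_z) ≈ 41.29°, λ = atan2(p_y, p_x) ≈ 95.51°.

≈ 41°N, 96°E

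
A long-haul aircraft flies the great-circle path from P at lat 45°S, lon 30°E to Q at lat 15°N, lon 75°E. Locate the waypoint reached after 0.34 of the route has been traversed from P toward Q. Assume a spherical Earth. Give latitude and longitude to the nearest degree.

Write both endpoints as unit vectors p₁, p₂ with components (cos φ cos λ, cos φ sin λ, sin φ).
The central angle between the endpoints is δ = arccos(p₁·p₂) ≈ 1.266 rad (72.5°).
Interpolate at f = 0.34 with slerp weights a = sin((1−f)δ)/sin δ ≈ 0.778, b = sin(fδ)/sin δ ≈ 0.437.
p = a·p₁ + b·p₂ ≈ (0.586, 0.683, -0.437); φ = arcsin(p_z) ≈ -25.89°, λ = atan2(p_y, p_x) ≈ 49.40°.

≈ lat 26°S, lon 49°E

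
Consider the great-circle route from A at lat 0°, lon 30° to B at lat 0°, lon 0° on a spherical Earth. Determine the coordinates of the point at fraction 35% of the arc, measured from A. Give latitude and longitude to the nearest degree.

Convert each endpoint to a unit vector on the sphere (x = cos φ cos λ, y = cos φ sin λ, z = sin φ).
The central angle between the endpoints is δ = arccos(p₁·p₂) ≈ 0.524 rad (30.0°).
Interpolate at f = 0.35 with slerp weights a = sin((1−f)δ)/sin δ ≈ 0.668, b = sin(fδ)/sin δ ≈ 0.364.
p = a·p₁ + b·p₂ ≈ (0.943, 0.334, 0.000); φ = arcsin(p_z) ≈ 0.00°, λ = atan2(p_y, p_x) ≈ 19.50°.

≈ lat 0°, lon 20°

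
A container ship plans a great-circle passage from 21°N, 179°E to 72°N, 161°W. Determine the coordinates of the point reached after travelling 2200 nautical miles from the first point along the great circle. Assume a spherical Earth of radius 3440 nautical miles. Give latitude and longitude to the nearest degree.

From cos δ = sin φ₁ sin φ₂ + cos φ₁ cos φ₂ cos Δλ, the central angle is δ ≈ 0.912 rad (52.3°). The total great-circle distance is δ·R ≈ 0.912 × 3440 ≈ 3138 nmi, so the target fraction is f = 2200/3138 ≈ 0.701.
Interpolate at f ≈ 0.701 with slerp weights a = sin((1−f)δ)/sin δ ≈ 0.341, b = sin(fδ)/sin δ ≈ 0.755.
p = a·p₁ + b·p₂ ≈ (-0.538, -0.070, 0.840); φ = arcsin(p_z) ≈ 57.11°, λ = atan2(p_y, p_x) ≈ -172.55°.

≈ 57°N, 173°W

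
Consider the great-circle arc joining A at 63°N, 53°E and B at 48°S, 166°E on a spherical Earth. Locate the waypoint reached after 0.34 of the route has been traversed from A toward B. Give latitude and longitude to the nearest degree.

≈ 33°N, 114°E

From cos δ = sin φ₁ sin φ₂ + cos φ₁ cos φ₂ cos Δλ, the central angle is δ ≈ 2.467 rad (141.3°).
Interpolate at f = 0.34 with slerp weights a = sin((1−f)δ)/sin δ ≈ 1.598, b = sin(fδ)/sin δ ≈ 1.191.
p = a·p₁ + b·p₂ ≈ (-0.336, 0.772, 0.539); φ = arcsin(p_z) ≈ 32.62°, λ = atan2(p_y, p_x) ≈ 113.54°.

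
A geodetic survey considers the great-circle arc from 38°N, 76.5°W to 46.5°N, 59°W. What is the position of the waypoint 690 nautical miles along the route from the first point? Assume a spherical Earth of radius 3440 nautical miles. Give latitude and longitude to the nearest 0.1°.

From cos δ = sin φ₁ sin φ₂ + cos φ₁ cos φ₂ cos Δλ, the central angle is δ ≈ 0.269 rad (15.4°). The total great-circle distance is δ·R ≈ 0.269 × 3440 ≈ 927 nmi, so the target fraction is f = 690/927 ≈ 0.744.
Interpolate at f ≈ 0.744 with slerp weights a = sin((1−f)δ)/sin δ ≈ 0.259, b = sin(fδ)/sin δ ≈ 0.748.
p = a·p₁ + b·p₂ ≈ (0.313, -0.640, 0.702); φ = arcsin(p_z) ≈ 44.59°, λ = atan2(p_y, p_x) ≈ -63.94°.

≈ 44.6°N, 63.9°W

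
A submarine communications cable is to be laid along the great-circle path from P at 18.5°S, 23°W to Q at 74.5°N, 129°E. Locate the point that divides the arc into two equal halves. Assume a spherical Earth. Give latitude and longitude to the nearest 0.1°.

Convert each endpoint to a unit vector on the sphere (x = cos φ cos λ, y = cos φ sin λ, z = sin φ).
The central angle between the endpoints is δ = arccos(p₁·p₂) ≈ 2.129 rad (122.0°).
Interpolate at f = 1/2 with slerp weights a = sin((1−f)δ)/sin δ ≈ 1.031, b = sin(fδ)/sin δ ≈ 1.031.
p = a·p₁ + b·p₂ ≈ (0.727, -0.168, 0.666); φ = arcsin(p_z) ≈ 41.78°, λ = atan2(p_y, p_x) ≈ -13.01°.

≈ 41.8°N, 13.0°W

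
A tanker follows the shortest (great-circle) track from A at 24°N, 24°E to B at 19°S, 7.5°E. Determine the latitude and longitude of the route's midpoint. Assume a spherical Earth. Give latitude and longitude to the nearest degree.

Convert each endpoint to a unit vector on the sphere (x = cos φ cos λ, y = cos φ sin λ, z = sin φ).
The central angle between the endpoints is δ = arccos(p₁·p₂) ≈ 0.801 rad (45.9°).
Interpolate at f = 1/2 with slerp weights a = sin((1−f)δ)/sin δ ≈ 0.543, b = sin(fδ)/sin δ ≈ 0.543.
p = a·p₁ + b·p₂ ≈ (0.962, 0.269, 0.044); φ = arcsin(p_z) ≈ 2.53°, λ = atan2(p_y, p_x) ≈ 15.61°.

≈ 3°N, 16°E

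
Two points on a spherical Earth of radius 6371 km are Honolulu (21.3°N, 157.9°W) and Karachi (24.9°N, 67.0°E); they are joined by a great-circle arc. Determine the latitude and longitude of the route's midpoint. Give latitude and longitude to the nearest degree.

Write both endpoints as unit vectors p₁, p₂ with components (cos φ cos λ, cos φ sin λ, sin φ).
The central angle between the endpoints is δ = arccos(p₁·p₂) ≈ 2.033 rad (116.5°).
Interpolate at f = 1/2 with slerp weights a = sin((1−f)δ)/sin δ ≈ 0.950, b = sin(fδ)/sin δ ≈ 0.950.
p = a·p₁ + b·p₂ ≈ (-0.483, 0.460, 0.745); φ = arcsin(p_z) ≈ 48.15°, λ = atan2(p_y, p_x) ≈ 136.41°.

≈ 48°N, 136°E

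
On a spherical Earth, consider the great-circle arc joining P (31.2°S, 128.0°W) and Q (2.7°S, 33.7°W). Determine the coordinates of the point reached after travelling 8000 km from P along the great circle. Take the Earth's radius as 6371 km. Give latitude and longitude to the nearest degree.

≈ (13°S, 51°W)

Convert each endpoint to a unit vector on the sphere (x = cos φ cos λ, y = cos φ sin λ, z = sin φ).
The central angle between the endpoints is δ = arccos(p₁·p₂) ≈ 1.610 rad (92.3°). The total great-circle distance is δ·R ≈ 1.610 × 6371 ≈ 10260 km, so the target fraction is f = 8000/10260 ≈ 0.780.
Interpolate at f ≈ 0.780 with slerp weights a = sin((1−f)δ)/sin δ ≈ 0.348, b = sin(fδ)/sin δ ≈ 0.952.
p = a·p₁ + b·p₂ ≈ (0.608, -0.762, -0.225); φ = arcsin(p_z) ≈ -13.00°, λ = atan2(p_y, p_x) ≈ -51.42°.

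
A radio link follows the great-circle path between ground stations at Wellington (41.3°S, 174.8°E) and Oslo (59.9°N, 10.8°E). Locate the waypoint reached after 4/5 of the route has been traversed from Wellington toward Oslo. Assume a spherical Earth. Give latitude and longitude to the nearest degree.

≈ 72°N, 91°E

Write both endpoints as unit vectors p₁, p₂ with components (cos φ cos λ, cos φ sin λ, sin φ).
The central angle between the endpoints is δ = arccos(p₁·p₂) ≈ 2.774 rad (158.9°).
Interpolate at f = 4/5 with slerp weights a = sin((1−f)δ)/sin δ ≈ 1.466, b = sin(fδ)/sin δ ≈ 2.218.
p = a·p₁ + b·p₂ ≈ (-0.004, 0.308, 0.951); φ = arcsin(p_z) ≈ 72.05°, λ = atan2(p_y, p_x) ≈ 90.75°.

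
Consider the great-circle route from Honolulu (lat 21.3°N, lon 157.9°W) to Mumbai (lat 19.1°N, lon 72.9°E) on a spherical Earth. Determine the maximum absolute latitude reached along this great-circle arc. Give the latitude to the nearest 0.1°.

≈ 40.6°N

The great circle lies in the plane with unit normal n̂ = (p₁ × p₂)/|p₁ × p₂|.
Here n̂_z ≈ -0.759; the vertex latitude is φ_max = arccos|n̂_z| ≈ 40.6°.
Check via Clairaut: cos φ_max = |cos φ₁| · sin C = cos(21.3°)·sin(54.5°) ≈ 0.759, again giving ≈ 40.6°.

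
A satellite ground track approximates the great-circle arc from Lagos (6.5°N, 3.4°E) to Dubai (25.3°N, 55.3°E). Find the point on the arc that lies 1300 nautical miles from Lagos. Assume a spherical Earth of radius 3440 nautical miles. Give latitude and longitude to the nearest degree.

≈ 16°N, 23°E

Write both endpoints as unit vectors p₁, p₂ with components (cos φ cos λ, cos φ sin λ, sin φ).
The central angle between the endpoints is δ = arccos(p₁·p₂) ≈ 0.924 rad (52.9°). The total great-circle distance is δ·R ≈ 0.924 × 3440 ≈ 3179 nmi, so the target fraction is f = 1300/3179 ≈ 0.409.
Interpolate at f ≈ 0.409 with slerp weights a = sin((1−f)δ)/sin δ ≈ 0.651, b = sin(fδ)/sin δ ≈ 0.462.
p = a·p₁ + b·p₂ ≈ (0.883, 0.382, 0.271); φ = arcsin(p_z) ≈ 15.74°, λ = atan2(p_y, p_x) ≈ 23.38°.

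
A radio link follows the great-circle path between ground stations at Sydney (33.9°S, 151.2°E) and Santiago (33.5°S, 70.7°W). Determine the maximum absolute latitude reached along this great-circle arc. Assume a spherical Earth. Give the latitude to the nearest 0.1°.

≈ 61.8°S

The great circle lies in the plane with unit normal n̂ = (p₁ × p₂)/|p₁ × p₂|.
Here n̂_z ≈ +0.472; the vertex latitude is φ_max = arccos|n̂_z| ≈ 61.8°.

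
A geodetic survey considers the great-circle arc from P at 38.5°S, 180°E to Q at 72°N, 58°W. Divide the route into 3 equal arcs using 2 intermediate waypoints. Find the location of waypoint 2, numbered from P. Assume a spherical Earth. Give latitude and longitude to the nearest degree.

≈ 47°N, 146°W

The haversine formula gives a central angle δ ≈ 2.375 rad (136.1°) between the endpoints.
Interpolate at f = 2/3 with slerp weights a = sin((1−f)δ)/sin δ ≈ 1.026, b = sin(fδ)/sin δ ≈ 1.441.
p = a·p₁ + b·p₂ ≈ (-0.567, -0.378, 0.732); φ = arcsin(p_z) ≈ 47.08°, λ = atan2(p_y, p_x) ≈ -146.31°.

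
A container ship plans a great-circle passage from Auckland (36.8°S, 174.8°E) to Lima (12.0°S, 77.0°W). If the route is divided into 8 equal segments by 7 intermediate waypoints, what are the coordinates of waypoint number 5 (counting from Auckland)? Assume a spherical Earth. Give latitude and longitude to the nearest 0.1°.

≈ 32.7°S, 109.6°W

The haversine formula gives a central angle δ ≈ 1.691 rad (96.9°) between the endpoints.
Interpolate at f = 5/8 with slerp weights a = sin((1−f)δ)/sin δ ≈ 0.597, b = sin(fδ)/sin δ ≈ 0.877.
p = a·p₁ + b·p₂ ≈ (-0.283, -0.793, -0.540); φ = arcsin(p_z) ≈ -32.68°, λ = atan2(p_y, p_x) ≈ -109.64°.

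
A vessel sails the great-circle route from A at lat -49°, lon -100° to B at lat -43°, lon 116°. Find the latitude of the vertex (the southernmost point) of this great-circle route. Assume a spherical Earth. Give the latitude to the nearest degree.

The great circle lies in the plane with unit normal n̂ = (p₁ × p₂)/|p₁ × p₂|.
Here n̂_z ≈ -0.284; the vertex latitude is φ_max = arccos|n̂_z| ≈ 73.5°.
Check via Clairaut: cos φ_max = |cos φ₁| · sin C = cos(49.0°)·sin(154.3°) ≈ 0.284, again giving ≈ 73.5°.

≈ -73°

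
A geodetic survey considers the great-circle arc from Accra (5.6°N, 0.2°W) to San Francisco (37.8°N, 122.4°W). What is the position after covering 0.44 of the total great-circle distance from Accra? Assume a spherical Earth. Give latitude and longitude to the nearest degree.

≈ 36°N, 42°W

Convert each endpoint to a unit vector on the sphere (x = cos φ cos λ, y = cos φ sin λ, z = sin φ).
The central angle between the endpoints is δ = arccos(p₁·p₂) ≈ 1.938 rad (111.1°).
Interpolate at f = 0.44 with slerp weights a = sin((1−f)δ)/sin δ ≈ 0.948, b = sin(fδ)/sin δ ≈ 0.807.
p = a·p₁ + b·p₂ ≈ (0.602, -0.542, 0.587); φ = arcsin(p_z) ≈ 35.95°, λ = atan2(p_y, p_x) ≈ -42.00°.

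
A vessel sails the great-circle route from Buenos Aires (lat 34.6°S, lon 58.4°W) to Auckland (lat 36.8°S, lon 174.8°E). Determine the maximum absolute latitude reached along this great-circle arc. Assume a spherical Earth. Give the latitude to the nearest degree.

≈ 58°S

The great circle lies in the plane with unit normal n̂ = (p₁ × p₂)/|p₁ × p₂|.
Here n̂_z ≈ -0.529; the vertex latitude is φ_max = arccos|n̂_z| ≈ 58.1°.
Check via Clairaut: cos φ_max = |cos φ₁| · sin C = cos(34.6°)·sin(140.0°) ≈ 0.529, again giving ≈ 58.1°.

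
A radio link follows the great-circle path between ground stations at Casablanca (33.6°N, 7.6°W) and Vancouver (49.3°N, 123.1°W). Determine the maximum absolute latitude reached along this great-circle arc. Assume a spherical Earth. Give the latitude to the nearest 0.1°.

The great circle lies in the plane with unit normal n̂ = (p₁ × p₂)/|p₁ × p₂|.
Here n̂_z ≈ -0.499; the vertex latitude is φ_max = arccos|n̂_z| ≈ 60.1°.
Check via Clairaut: cos φ_max = |cos φ₁| · sin C = cos(33.6°)·sin(36.8°) ≈ 0.499, again giving ≈ 60.1°.

≈ 60.1°N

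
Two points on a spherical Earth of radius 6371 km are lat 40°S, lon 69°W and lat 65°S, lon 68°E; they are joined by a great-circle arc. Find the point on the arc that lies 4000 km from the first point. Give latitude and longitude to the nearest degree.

Convert each endpoint to a unit vector on the sphere (x = cos φ cos λ, y = cos φ sin λ, z = sin φ).
The central angle between the endpoints is δ = arccos(p₁·p₂) ≈ 1.218 rad (69.8°). The total great-circle distance is δ·R ≈ 1.218 × 6371 ≈ 7758 km, so the target fraction is f = 4000/7758 ≈ 0.516.
Interpolate at f ≈ 0.516 with slerp weights a = sin((1−f)δ)/sin δ ≈ 0.593, b = sin(fδ)/sin δ ≈ 0.626.
p = a·p₁ + b·p₂ ≈ (0.262, -0.179, -0.948); φ = arcsin(p_z) ≈ -71.52°, λ = atan2(p_y, p_x) ≈ -34.31°.

≈ lat 72°S, lon 34°W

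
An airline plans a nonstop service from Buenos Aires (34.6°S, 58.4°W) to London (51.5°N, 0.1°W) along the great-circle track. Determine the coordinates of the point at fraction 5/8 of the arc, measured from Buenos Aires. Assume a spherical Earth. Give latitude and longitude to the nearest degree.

Write both endpoints as unit vectors p₁, p₂ with components (cos φ cos λ, cos φ sin λ, sin φ).
The central angle between the endpoints is δ = arccos(p₁·p₂) ≈ 1.747 rad (100.1°).
Interpolate at f = 5/8 with slerp weights a = sin((1−f)δ)/sin δ ≈ 0.619, b = sin(fδ)/sin δ ≈ 0.901.
p = a·p₁ + b·p₂ ≈ (0.828, -0.435, 0.354); φ = arcsin(p_z) ≈ 20.74°, λ = atan2(p_y, p_x) ≈ -27.70°.

≈ 21°N, 28°W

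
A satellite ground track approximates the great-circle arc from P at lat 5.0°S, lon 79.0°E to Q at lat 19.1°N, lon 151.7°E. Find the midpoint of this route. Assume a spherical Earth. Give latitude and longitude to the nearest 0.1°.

Convert each endpoint to a unit vector on the sphere (x = cos φ cos λ, y = cos φ sin λ, z = sin φ).
The central angle between the endpoints is δ = arccos(p₁·p₂) ≈ 1.317 rad (75.4°).
Interpolate at f = 1/2 with slerp weights a = sin((1−f)δ)/sin δ ≈ 0.632, b = sin(fδ)/sin δ ≈ 0.632.
p = a·p₁ + b·p₂ ≈ (-0.406, 0.901, 0.152); φ = arcsin(p_z) ≈ 8.73°, λ = atan2(p_y, p_x) ≈ 114.24°.

≈ lat 8.7°N, lon 114.2°E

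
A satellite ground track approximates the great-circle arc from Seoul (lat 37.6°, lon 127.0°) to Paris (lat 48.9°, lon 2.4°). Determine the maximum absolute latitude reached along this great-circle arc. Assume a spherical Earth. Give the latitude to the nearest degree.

The great circle lies in the plane with unit normal n̂ = (p₁ × p₂)/|p₁ × p₂|.
Here n̂_z ≈ -0.435; the vertex latitude is φ_max = arccos|n̂_z| ≈ 64.2°.

≈ 64°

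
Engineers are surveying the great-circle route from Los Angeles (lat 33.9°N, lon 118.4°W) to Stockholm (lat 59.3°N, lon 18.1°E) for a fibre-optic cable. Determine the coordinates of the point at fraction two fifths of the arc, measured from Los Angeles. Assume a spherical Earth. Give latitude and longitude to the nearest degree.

Write both endpoints as unit vectors p₁, p₂ with components (cos φ cos λ, cos φ sin λ, sin φ).
The central angle between the endpoints is δ = arccos(p₁·p₂) ≈ 1.398 rad (80.1°).
Interpolate at f = 2/5 with slerp weights a = sin((1−f)δ)/sin δ ≈ 0.755, b = sin(fδ)/sin δ ≈ 0.538.
p = a·p₁ + b·p₂ ≈ (-0.037, -0.466, 0.884); φ = arcsin(p_z) ≈ 62.14°, λ = atan2(p_y, p_x) ≈ -94.51°.

≈ lat 62°N, lon 95°W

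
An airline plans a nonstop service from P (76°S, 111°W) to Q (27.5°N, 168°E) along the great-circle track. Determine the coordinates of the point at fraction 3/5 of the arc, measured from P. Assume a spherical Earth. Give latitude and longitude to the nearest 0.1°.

≈ (17.0°S, 179.3°E)

Convert each endpoint to a unit vector on the sphere (x = cos φ cos λ, y = cos φ sin λ, z = sin φ).
The central angle between the endpoints is δ = arccos(p₁·p₂) ≈ 1.998 rad (114.5°).
Interpolate at f = 3/5 with slerp weights a = sin((1−f)δ)/sin δ ≈ 0.788, b = sin(fδ)/sin δ ≈ 1.024.
p = a·p₁ + b·p₂ ≈ (-0.956, 0.011, -0.292); φ = arcsin(p_z) ≈ -16.95°, λ = atan2(p_y, p_x) ≈ 179.35°.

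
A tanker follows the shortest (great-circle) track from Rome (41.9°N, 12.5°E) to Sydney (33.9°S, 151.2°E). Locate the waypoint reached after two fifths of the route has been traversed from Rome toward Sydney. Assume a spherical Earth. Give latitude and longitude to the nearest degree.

Convert each endpoint to a unit vector on the sphere (x = cos φ cos λ, y = cos φ sin λ, z = sin φ).
The central angle between the endpoints is δ = arccos(p₁·p₂) ≈ 2.562 rad (146.8°).
Interpolate at f = 2/5 with slerp weights a = sin((1−f)δ)/sin δ ≈ 1.824, b = sin(fδ)/sin δ ≈ 1.560.
p = a·p₁ + b·p₂ ≈ (0.191, 0.918, 0.348); φ = arcsin(p_z) ≈ 20.38°, λ = atan2(p_y, p_x) ≈ 78.24°.

≈ 20°N, 78°E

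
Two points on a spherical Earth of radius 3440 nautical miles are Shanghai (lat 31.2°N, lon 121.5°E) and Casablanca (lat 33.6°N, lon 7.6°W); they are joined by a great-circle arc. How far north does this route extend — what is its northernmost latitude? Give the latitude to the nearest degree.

≈ 56°N

The great circle lies in the plane with unit normal n̂ = (p₁ × p₂)/|p₁ × p₂|.
Here n̂_z ≈ -0.560; the vertex latitude is φ_max = arccos|n̂_z| ≈ 55.9°.
Check via Clairaut: cos φ_max = |cos φ₁| · sin C = cos(31.2°)·sin(40.9°) ≈ 0.560, again giving ≈ 55.9°.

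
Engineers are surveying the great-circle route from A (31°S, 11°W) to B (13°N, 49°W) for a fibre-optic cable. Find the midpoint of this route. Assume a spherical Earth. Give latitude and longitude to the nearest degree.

≈ (10°S, 31°W)

Convert each endpoint to a unit vector on the sphere (x = cos φ cos λ, y = cos φ sin λ, z = sin φ).
The central angle between the endpoints is δ = arccos(p₁·p₂) ≈ 0.998 rad (57.2°).
Interpolate at f = 1/2 with slerp weights a = sin((1−f)δ)/sin δ ≈ 0.569, b = sin(fδ)/sin δ ≈ 0.569.
p = a·p₁ + b·p₂ ≈ (0.843, -0.512, -0.165); φ = arcsin(p_z) ≈ -9.51°, λ = atan2(p_y, p_x) ≈ -31.26°.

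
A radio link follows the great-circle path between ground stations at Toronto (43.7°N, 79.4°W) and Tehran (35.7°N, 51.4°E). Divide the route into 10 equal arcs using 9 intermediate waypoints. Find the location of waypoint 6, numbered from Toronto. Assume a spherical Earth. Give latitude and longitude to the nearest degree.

≈ 60°N, 11°E

From cos δ = sin φ₁ sin φ₂ + cos φ₁ cos φ₂ cos Δλ, the central angle is δ ≈ 1.551 rad (88.9°).
Interpolate at f = 6/10 with slerp weights a = sin((1−f)δ)/sin δ ≈ 0.582, b = sin(fδ)/sin δ ≈ 0.802.
p = a·p₁ + b·p₂ ≈ (0.484, 0.096, 0.870); φ = arcsin(p_z) ≈ 60.45°, λ = atan2(p_y, p_x) ≈ 11.21°.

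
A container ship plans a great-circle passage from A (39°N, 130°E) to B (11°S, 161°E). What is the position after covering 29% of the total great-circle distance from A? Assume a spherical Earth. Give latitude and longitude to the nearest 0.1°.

Convert each endpoint to a unit vector on the sphere (x = cos φ cos λ, y = cos φ sin λ, z = sin φ).
The central angle between the endpoints is δ = arccos(p₁·p₂) ≈ 1.008 rad (57.7°).
Interpolate at f = 0.29 with slerp weights a = sin((1−f)δ)/sin δ ≈ 0.776, b = sin(fδ)/sin δ ≈ 0.341.
p = a·p₁ + b·p₂ ≈ (-0.704, 0.571, 0.423); φ = arcsin(p_z) ≈ 25.04°, λ = atan2(p_y, p_x) ≈ 140.96°.

≈ (25.0°N, 141.0°E)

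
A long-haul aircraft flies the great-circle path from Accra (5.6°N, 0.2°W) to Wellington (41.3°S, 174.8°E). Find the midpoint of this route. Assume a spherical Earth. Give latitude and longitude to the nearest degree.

The haversine formula gives a central angle δ ≈ 2.514 rad (144.0°) between the endpoints.
Interpolate at f = 1/2 with slerp weights a = sin((1−f)δ)/sin δ ≈ 1.619, b = sin(fδ)/sin δ ≈ 1.619.
p = a·p₁ + b·p₂ ≈ (0.400, 0.105, -0.911); φ = arcsin(p_z) ≈ -65.58°, λ = atan2(p_y, p_x) ≈ 14.66°.

≈ (66°S, 15°E)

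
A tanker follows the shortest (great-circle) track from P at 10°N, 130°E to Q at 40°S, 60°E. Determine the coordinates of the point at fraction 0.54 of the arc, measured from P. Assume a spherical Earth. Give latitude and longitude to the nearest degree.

Write both endpoints as unit vectors p₁, p₂ with components (cos φ cos λ, cos φ sin λ, sin φ).
The central angle between the endpoints is δ = arccos(p₁·p₂) ≈ 1.424 rad (81.6°).
Interpolate at f = 0.54 with slerp weights a = sin((1−f)δ)/sin δ ≈ 0.616, b = sin(fδ)/sin δ ≈ 0.703.
p = a·p₁ + b·p₂ ≈ (-0.121, 0.931, -0.345); φ = arcsin(p_z) ≈ -20.18°, λ = atan2(p_y, p_x) ≈ 97.38°.

≈ 20°S, 97°E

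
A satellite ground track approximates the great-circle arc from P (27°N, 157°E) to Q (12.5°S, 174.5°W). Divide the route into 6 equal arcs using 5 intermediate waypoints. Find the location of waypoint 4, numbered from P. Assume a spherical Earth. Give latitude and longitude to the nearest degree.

Write both endpoints as unit vectors p₁, p₂ with components (cos φ cos λ, cos φ sin λ, sin φ).
The central angle between the endpoints is δ = arccos(p₁·p₂) ≈ 0.842 rad (48.2°).
Interpolate at f = 4/6 with slerp weights a = sin((1−f)δ)/sin δ ≈ 0.371, b = sin(fδ)/sin δ ≈ 0.714.
p = a·p₁ + b·p₂ ≈ (-0.998, 0.062, 0.014); φ = arcsin(p_z) ≈ 0.81°, λ = atan2(p_y, p_x) ≈ 176.42°.

≈ (1°N, 176°E)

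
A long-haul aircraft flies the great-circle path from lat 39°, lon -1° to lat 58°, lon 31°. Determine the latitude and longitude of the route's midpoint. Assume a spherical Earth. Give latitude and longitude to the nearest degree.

From cos δ = sin φ₁ sin φ₂ + cos φ₁ cos φ₂ cos Δλ, the central angle is δ ≈ 0.489 rad (28.0°).
Interpolate at f = 1/2 with slerp weights a = sin((1−f)δ)/sin δ ≈ 0.515, b = sin(fδ)/sin δ ≈ 0.515.
p = a·p₁ + b·p₂ ≈ (0.634, 0.134, 0.761); φ = arcsin(p_z) ≈ 49.58°, λ = atan2(p_y, p_x) ≈ 11.90°.

≈ lat 50°, lon 12°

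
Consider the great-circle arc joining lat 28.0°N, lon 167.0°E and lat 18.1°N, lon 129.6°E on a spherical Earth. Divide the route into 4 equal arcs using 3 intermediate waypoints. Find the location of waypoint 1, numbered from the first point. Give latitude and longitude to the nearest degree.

≈ lat 26°N, lon 157°E

Convert each endpoint to a unit vector on the sphere (x = cos φ cos λ, y = cos φ sin λ, z = sin φ).
The central angle between the endpoints is δ = arccos(p₁·p₂) ≈ 0.622 rad (35.7°).
Interpolate at f = 1/4 with slerp weights a = sin((1−f)δ)/sin δ ≈ 0.772, b = sin(fδ)/sin δ ≈ 0.266.
p = a·p₁ + b·p₂ ≈ (-0.825, 0.348, 0.445); φ = arcsin(p_z) ≈ 26.42°, λ = atan2(p_y, p_x) ≈ 157.13°.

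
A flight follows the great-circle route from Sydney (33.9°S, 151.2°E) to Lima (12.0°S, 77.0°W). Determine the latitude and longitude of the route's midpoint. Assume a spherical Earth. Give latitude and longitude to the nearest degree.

≈ (46°S, 133°W)

The haversine formula gives a central angle δ ≈ 2.010 rad (115.2°) between the endpoints.
Interpolate at f = 1/2 with slerp weights a = sin((1−f)δ)/sin δ ≈ 0.933, b = sin(fδ)/sin δ ≈ 0.933.
p = a·p₁ + b·p₂ ≈ (-0.473, -0.516, -0.714); φ = arcsin(p_z) ≈ -45.57°, λ = atan2(p_y, p_x) ≈ -132.52°.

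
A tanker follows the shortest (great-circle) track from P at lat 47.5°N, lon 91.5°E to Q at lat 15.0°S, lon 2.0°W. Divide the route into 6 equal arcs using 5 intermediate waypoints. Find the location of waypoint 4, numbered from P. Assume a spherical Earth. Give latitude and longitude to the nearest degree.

≈ lat 10°N, lon 21°E

Write both endpoints as unit vectors p₁, p₂ with components (cos φ cos λ, cos φ sin λ, sin φ).
The central angle between the endpoints is δ = arccos(p₁·p₂) ≈ 1.804 rad (103.3°).
Interpolate at f = 4/6 with slerp weights a = sin((1−f)δ)/sin δ ≈ 0.581, b = sin(fδ)/sin δ ≈ 0.959.
p = a·p₁ + b·p₂ ≈ (0.915, 0.360, 0.180); φ = arcsin(p_z) ≈ 10.39°, λ = atan2(p_y, p_x) ≈ 21.49°.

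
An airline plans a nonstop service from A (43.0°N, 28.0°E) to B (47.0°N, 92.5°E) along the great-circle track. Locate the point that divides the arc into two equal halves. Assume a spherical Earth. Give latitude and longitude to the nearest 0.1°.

Convert each endpoint to a unit vector on the sphere (x = cos φ cos λ, y = cos φ sin λ, z = sin φ).
The central angle between the endpoints is δ = arccos(p₁·p₂) ≈ 0.776 rad (44.5°).
Interpolate at f = 1/2 with slerp weights a = sin((1−f)δ)/sin δ ≈ 0.540, b = sin(fδ)/sin δ ≈ 0.540.
p = a·p₁ + b·p₂ ≈ (0.333, 0.554, 0.763); φ = arcsin(p_z) ≈ 49.77°, λ = atan2(p_y, p_x) ≈ 58.99°.

≈ (49.8°N, 59.0°E)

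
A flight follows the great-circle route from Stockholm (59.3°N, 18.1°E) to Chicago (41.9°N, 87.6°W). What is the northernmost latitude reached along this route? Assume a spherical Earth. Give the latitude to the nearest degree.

≈ 65°N

The great circle lies in the plane with unit normal n̂ = (p₁ × p₂)/|p₁ × p₂|.
Here n̂_z ≈ -0.415; the vertex latitude is φ_max = arccos|n̂_z| ≈ 65.5°.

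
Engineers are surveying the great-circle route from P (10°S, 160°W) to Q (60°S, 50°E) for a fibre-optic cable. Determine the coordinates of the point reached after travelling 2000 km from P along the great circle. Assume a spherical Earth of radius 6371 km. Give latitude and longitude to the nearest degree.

From cos δ = sin φ₁ sin φ₂ + cos φ₁ cos φ₂ cos Δλ, the central angle is δ ≈ 1.850 rad (106.0°). The total great-circle distance is δ·R ≈ 1.850 × 6371 ≈ 11789 km, so the target fraction is f = 2000/11789 ≈ 0.170.
Interpolate at f ≈ 0.170 with slerp weights a = sin((1−f)δ)/sin δ ≈ 1.040, b = sin(fδ)/sin δ ≈ 0.321.
p = a·p₁ + b·p₂ ≈ (-0.859, -0.227, -0.459); φ = arcsin(p_z) ≈ -27.31°, λ = atan2(p_y, p_x) ≈ -165.19°.

≈ (27°S, 165°W)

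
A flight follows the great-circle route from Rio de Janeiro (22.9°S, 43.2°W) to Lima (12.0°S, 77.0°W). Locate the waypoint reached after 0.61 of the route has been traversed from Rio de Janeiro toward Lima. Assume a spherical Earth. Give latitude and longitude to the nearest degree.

The haversine formula gives a central angle δ ≈ 0.592 rad (33.9°) between the endpoints.
Interpolate at f = 0.61 with slerp weights a = sin((1−f)δ)/sin δ ≈ 0.410, b = sin(fδ)/sin δ ≈ 0.633.
p = a·p₁ + b·p₂ ≈ (0.415, -0.862, -0.291); φ = arcsin(p_z) ≈ -16.93°, λ = atan2(p_y, p_x) ≈ -64.31°.

≈ 17°S, 64°W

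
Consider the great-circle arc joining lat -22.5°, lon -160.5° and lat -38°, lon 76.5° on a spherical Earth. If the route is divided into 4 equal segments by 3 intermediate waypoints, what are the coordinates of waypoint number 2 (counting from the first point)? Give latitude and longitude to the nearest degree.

The haversine formula gives a central angle δ ≈ 1.732 rad (99.3°) between the endpoints.
Interpolate at f = 2/4 with slerp weights a = sin((1−f)δ)/sin δ ≈ 0.772, b = sin(fδ)/sin δ ≈ 0.772.
p = a·p₁ + b·p₂ ≈ (-0.530, 0.353, -0.771); φ = arcsin(p_z) ≈ -50.41°, λ = atan2(p_y, p_x) ≈ 146.32°.

≈ lat -50°, lon 146°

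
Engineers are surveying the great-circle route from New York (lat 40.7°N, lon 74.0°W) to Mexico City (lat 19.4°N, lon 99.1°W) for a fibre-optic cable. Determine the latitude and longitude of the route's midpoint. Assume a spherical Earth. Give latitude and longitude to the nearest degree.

≈ lat 31°N, lon 88°W

Convert each endpoint to a unit vector on the sphere (x = cos φ cos λ, y = cos φ sin λ, z = sin φ).
The central angle between the endpoints is δ = arccos(p₁·p₂) ≈ 0.527 rad (30.2°).
Interpolate at f = 1/2 with slerp weights a = sin((1−f)δ)/sin δ ≈ 0.518, b = sin(fδ)/sin δ ≈ 0.518.
p = a·p₁ + b·p₂ ≈ (0.031, -0.860, 0.510); φ = arcsin(p_z) ≈ 30.65°, λ = atan2(p_y, p_x) ≈ -87.94°.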